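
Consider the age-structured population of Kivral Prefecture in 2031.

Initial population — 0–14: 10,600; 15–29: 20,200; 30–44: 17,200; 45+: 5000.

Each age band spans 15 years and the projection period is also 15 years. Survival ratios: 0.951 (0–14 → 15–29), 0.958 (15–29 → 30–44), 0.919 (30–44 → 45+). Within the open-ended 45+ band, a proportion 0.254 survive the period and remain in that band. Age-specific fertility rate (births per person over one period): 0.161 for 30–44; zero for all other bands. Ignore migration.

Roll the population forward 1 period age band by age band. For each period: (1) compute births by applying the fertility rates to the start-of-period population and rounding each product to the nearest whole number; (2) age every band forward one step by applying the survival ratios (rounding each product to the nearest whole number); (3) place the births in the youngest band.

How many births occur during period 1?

— Period 1 —
Births: 17200 × 0.161 = 2769
15–29: 10600 × 0.951 = 10081
30–44: 20200 × 0.958 = 19352
45+: 17200 × 0.919 + 5000 × 0.254 = 15807 + 1270 = 17077
End of period: [2769, 10081, 19352, 17077]

2769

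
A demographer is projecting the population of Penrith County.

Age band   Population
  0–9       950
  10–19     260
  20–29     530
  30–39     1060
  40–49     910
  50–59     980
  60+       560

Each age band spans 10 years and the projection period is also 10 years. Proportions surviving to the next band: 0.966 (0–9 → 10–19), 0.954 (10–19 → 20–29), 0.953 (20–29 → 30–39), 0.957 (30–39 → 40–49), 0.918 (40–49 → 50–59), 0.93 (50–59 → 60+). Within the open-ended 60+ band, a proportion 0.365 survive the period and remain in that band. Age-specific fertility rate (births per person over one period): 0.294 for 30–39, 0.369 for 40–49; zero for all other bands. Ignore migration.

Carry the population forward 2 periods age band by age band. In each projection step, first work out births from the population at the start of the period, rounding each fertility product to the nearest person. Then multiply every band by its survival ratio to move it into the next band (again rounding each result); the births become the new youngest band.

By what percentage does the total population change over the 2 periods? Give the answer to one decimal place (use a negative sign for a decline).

[period 1]
Births: 1060 × 0.294 = 312  |  910 × 0.369 = 336 ⇒ total 648
10–19: 950 × 0.966 = 918
20–29: 260 × 0.954 = 248
30–39: 530 × 0.953 = 505
40–49: 1060 × 0.957 = 1014
50–59: 910 × 0.918 = 835
60+: 980 × 0.93 + 560 × 0.365 = 911 + 204 = 1115
Giving 648 / 918 / 248 / 505 / 1014 / 835 / 1115.
[period 2]
Births: 505 × 0.294 = 148  |  1014 × 0.369 = 374 ⇒ total 522
10–19: 648 × 0.966 = 626
20–29: 918 × 0.954 = 876
30–39: 248 × 0.953 = 236
40–49: 505 × 0.957 = 483
50–59: 1014 × 0.918 = 931
60+: 835 × 0.93 + 1115 × 0.365 = 777 + 407 = 1184
Giving 522 / 626 / 876 / 236 / 483 / 931 / 1184.
Total: 5250 → 4858; change = -392; percentage change = -7.5%

-7.5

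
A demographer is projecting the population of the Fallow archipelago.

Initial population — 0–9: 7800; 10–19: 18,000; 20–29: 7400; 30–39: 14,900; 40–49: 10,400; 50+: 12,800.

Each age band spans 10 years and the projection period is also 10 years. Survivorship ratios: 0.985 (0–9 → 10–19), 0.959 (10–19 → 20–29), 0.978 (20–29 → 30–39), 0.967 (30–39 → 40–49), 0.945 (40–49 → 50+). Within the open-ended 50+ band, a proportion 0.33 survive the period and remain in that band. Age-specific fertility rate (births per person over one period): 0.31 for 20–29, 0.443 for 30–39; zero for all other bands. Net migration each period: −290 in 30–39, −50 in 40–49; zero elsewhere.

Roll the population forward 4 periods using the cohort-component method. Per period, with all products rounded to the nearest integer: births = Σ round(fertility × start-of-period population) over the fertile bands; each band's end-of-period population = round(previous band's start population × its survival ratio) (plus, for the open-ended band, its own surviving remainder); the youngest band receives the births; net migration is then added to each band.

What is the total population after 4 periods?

56863

Period 1.
Births: 7400 * 0.31 = 2294 ; 14900 * 0.443 = 6601 — total 8895
10–19: 7800 * 0.985 = 7683
20–29: 18000 * 0.959 = 17262
30–39: 7400 * 0.978 = 7237
40–49: 14900 * 0.967 = 14408
50+: 10400 * 0.945 + 12800 * 0.33 = 9828 + 4224 = 14052
Net migration: 30–39 − 290 → 6947; 40–49 − 50 → 14358
Population now: 0–9=8895, 10–19=7683, 20–29=17262, 30–39=6947, 40–49=14358, 50+=14052
Period 2.
Births: 17262 * 0.31 = 5351 ; 6947 * 0.443 = 3078 — total 8429
10–19: 8895 * 0.985 = 8762
20–29: 7683 * 0.959 = 7368
30–39: 17262 * 0.978 = 16882
40–49: 6947 * 0.967 = 6718
50+: 14358 * 0.945 + 14052 * 0.33 = 13568 + 4637 = 18205
Net migration: 30–39 − 290 → 16592; 40–49 − 50 → 6668
Population now: 0–9=8429, 10–19=8762, 20–29=7368, 30–39=16592, 40–49=6668, 50+=18205
Period 3.
Births: 7368 * 0.31 = 2284 ; 16592 * 0.443 = 7350 — total 9634
10–19: 8429 * 0.985 = 8303
20–29: 8762 * 0.959 = 8403
30–39: 7368 * 0.978 = 7206
40–49: 16592 * 0.967 = 16044
50+: 6668 * 0.945 + 18205 * 0.33 = 6301 + 6008 = 12309
Net migration: 30–39 − 290 → 6916; 40–49 − 50 → 15994
Population now: 0–9=9634, 10–19=8303, 20–29=8403, 30–39=6916, 40–49=15994, 50+=12309
Period 4.
Births: 8403 * 0.31 = 2605 ; 6916 * 0.443 = 3064 — total 5669
10–19: 9634 * 0.985 = 9489
20–29: 8303 * 0.959 = 7963
30–39: 8403 * 0.978 = 8218
40–49: 6916 * 0.967 = 6688
50+: 15994 * 0.945 + 12309 * 0.33 = 15114 + 4062 = 19176
Net migration: 30–39 − 290 → 7928; 40–49 − 50 → 6638
Population now: 0–9=5669, 10–19=9489, 20–29=7963, 30–39=7928, 40–49=6638, 50+=19176
Total after period 4: 5669 + 9489 + 7963 + 7928 + 6638 + 19176 = 56863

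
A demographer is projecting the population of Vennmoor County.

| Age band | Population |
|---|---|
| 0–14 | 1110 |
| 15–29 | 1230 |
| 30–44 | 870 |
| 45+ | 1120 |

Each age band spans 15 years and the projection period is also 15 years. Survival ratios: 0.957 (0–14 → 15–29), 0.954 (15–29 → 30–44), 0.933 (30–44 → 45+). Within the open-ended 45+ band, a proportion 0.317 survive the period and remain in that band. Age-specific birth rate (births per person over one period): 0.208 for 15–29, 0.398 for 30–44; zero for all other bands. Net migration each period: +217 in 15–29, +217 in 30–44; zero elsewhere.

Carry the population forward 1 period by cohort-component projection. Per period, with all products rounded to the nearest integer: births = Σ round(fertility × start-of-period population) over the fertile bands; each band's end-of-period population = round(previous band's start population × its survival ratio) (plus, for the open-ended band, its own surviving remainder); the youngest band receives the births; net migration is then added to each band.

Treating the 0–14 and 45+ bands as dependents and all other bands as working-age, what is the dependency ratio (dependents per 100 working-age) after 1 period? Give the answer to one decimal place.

[period 1]
Births: 1230 * 0.208 = 256  |  870 * 0.398 = 346 ⇒ total 602
15–29: 1110 * 0.957 = 1062
30–44: 1230 * 0.954 = 1173
45+: 870 * 0.933 + 1120 * 0.317 = 812 + 355 = 1167
Net migration: 15–29 + 217 → 1279; 30–44 + 217 → 1390
End of period: [602, 1279, 1390, 1167]
Dependents (band 0–14 + band 45+) = 602 + 1167 = 1769; working-age = 2669; ratio = 1769/2669 × 100 = 66.3

66.3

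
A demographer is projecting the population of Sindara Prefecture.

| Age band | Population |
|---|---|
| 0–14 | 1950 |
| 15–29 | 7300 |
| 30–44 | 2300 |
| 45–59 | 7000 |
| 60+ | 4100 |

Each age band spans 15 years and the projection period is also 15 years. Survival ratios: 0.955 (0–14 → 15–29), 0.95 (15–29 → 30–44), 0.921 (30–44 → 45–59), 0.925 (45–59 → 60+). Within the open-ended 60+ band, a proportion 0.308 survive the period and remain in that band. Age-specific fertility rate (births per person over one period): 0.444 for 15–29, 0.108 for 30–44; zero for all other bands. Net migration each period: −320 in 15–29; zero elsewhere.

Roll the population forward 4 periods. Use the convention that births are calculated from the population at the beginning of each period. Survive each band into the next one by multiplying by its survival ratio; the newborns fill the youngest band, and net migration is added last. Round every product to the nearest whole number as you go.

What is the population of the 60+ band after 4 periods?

3479

Period 1.
Births: 7300 × 0.444 = 3241  |  2300 × 0.108 = 248 → total 3489
15–29: 1950 × 0.955 = 1862
30–44: 7300 × 0.95 = 6935
45–59: 2300 × 0.921 = 2118
60+: 7000 × 0.925 + 4100 × 0.308 = 6475 + 1263 = 7738
Net migration: 15–29 − 320 → 1542
→ [3489, 1542, 6935, 2118, 7738]
Period 2.
Births: 1542 × 0.444 = 685  |  6935 × 0.108 = 749 → total 1434
15–29: 3489 × 0.955 = 3332
30–44: 1542 × 0.95 = 1465
45–59: 6935 × 0.921 = 6387
60+: 2118 × 0.925 + 7738 × 0.308 = 1959 + 2383 = 4342
Net migration: 15–29 − 320 → 3012
→ [1434, 3012, 1465, 6387, 4342]
Period 3.
Births: 3012 × 0.444 = 1337  |  1465 × 0.108 = 158 → total 1495
15–29: 1434 × 0.955 = 1369
30–44: 3012 × 0.95 = 2861
45–59: 1465 × 0.921 = 1349
60+: 6387 × 0.925 + 4342 × 0.308 = 5908 + 1337 = 7245
Net migration: 15–29 − 320 → 1049
→ [1495, 1049, 2861, 1349, 7245]
Period 4.
Births: 1049 × 0.444 = 466  |  2861 × 0.108 = 309 → total 775
15–29: 1495 × 0.955 = 1428
30–44: 1049 × 0.95 = 997
45–59: 2861 × 0.921 = 2635
60+: 1349 × 0.925 + 7245 × 0.308 = 1248 + 2231 = 3479
Net migration: 15–29 − 320 → 1108
→ [775, 1108, 997, 2635, 3479]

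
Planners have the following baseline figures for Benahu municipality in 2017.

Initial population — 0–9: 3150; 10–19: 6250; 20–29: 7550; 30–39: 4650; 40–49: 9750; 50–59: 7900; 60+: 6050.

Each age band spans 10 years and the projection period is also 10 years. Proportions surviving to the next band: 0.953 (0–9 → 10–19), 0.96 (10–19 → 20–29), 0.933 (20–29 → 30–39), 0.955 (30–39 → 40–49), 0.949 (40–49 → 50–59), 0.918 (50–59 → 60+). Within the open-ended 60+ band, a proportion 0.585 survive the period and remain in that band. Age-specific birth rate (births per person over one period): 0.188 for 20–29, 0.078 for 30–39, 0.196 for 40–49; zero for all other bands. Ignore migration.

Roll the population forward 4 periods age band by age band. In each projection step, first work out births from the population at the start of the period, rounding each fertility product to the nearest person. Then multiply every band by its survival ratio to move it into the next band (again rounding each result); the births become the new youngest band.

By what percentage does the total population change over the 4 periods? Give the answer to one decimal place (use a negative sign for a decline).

-32.9

Let group 1 be 0–9 through group 7 = 60+.
Period 1:
Births: 7550 * 0.188 = 1419, 4650 * 0.078 = 363, 9750 * 0.196 = 1911 → 3693
Group 2: 3150 * 0.953 = 3002
Group 3: 6250 * 0.96 = 6000
Group 4: 7550 * 0.933 = 7044
Group 5: 4650 * 0.955 = 4441
Group 6: 9750 * 0.949 = 9253
Group 7: 7900 * 0.918 + 6050 * 0.585 = 7252 + 3539 = 10791
Population now: 0–9=3693, 10–19=3002, 20–29=6000, 30–39=7044, 40–49=4441, 50–59=9253, 60+=10791
Period 2:
Births: 6000 * 0.188 = 1128, 7044 * 0.078 = 549, 4441 * 0.196 = 870 → 2547
Group 2: 3693 * 0.953 = 3519
Group 3: 3002 * 0.96 = 2882
Group 4: 6000 * 0.933 = 5598
Group 5: 7044 * 0.955 = 6727
Group 6: 4441 * 0.949 = 4215
Group 7: 9253 * 0.918 + 10791 * 0.585 = 8494 + 6313 = 14807
Population now: 0–9=2547, 10–19=3519, 20–29=2882, 30–39=5598, 40–49=6727, 50–59=4215, 60+=14807
Period 3:
Births: 2882 * 0.188 = 542, 5598 * 0.078 = 437, 6727 * 0.196 = 1318 → 2297
Group 2: 2547 * 0.953 = 2427
Group 3: 3519 * 0.96 = 3378
Group 4: 2882 * 0.933 = 2689
Group 5: 5598 * 0.955 = 5346
Group 6: 6727 * 0.949 = 6384
Group 7: 4215 * 0.918 + 14807 * 0.585 = 3869 + 8662 = 12531
Population now: 0–9=2297, 10–19=2427, 20–29=3378, 30–39=2689, 40–49=5346, 50–59=6384, 60+=12531
Period 4:
Births: 3378 * 0.188 = 635, 2689 * 0.078 = 210, 5346 * 0.196 = 1048 → 1893
Group 2: 2297 * 0.953 = 2189
Group 3: 2427 * 0.96 = 2330
Group 4: 3378 * 0.933 = 3152
Group 5: 2689 * 0.955 = 2568
Group 6: 5346 * 0.949 = 5073
Group 7: 6384 * 0.918 + 12531 * 0.585 = 5861 + 7331 = 13192
Population now: 0–9=1893, 10–19=2189, 20–29=2330, 30–39=3152, 40–49=2568, 50–59=5073, 60+=13192
Total: 45300 → 30397; change = -14903; percentage change = -32.9%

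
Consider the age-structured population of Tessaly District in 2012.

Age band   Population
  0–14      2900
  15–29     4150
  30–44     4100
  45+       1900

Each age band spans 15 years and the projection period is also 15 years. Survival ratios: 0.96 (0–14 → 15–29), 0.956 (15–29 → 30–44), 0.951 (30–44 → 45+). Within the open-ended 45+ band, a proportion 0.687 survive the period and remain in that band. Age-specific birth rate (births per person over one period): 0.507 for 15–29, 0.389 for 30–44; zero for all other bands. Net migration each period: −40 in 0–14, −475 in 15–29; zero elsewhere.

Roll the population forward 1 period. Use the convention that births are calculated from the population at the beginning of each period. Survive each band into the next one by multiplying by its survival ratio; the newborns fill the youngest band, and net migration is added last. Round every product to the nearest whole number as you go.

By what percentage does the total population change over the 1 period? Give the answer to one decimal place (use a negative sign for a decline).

16.0

(Bands numbered youngest = 1 to oldest = 4.)
— Period 1 —
Births: 4150 * 0.507 = 2104, 4100 * 0.389 = 1595 ⇒ total 3699
Band 2: 2900 * 0.96 = 2784
Band 3: 4150 * 0.956 = 3967
Band 4: 4100 * 0.951 + 1900 * 0.687 = 3899 + 1305 = 5204
Net migration: Band 1 − 40 → 3659; Band 2 − 475 → 2309
Population now: 0–14=3659, 15–29=2309, 30–44=3967, 45+=5204
Total: 13050 → 15139; change = 2089; percentage change = 16.0%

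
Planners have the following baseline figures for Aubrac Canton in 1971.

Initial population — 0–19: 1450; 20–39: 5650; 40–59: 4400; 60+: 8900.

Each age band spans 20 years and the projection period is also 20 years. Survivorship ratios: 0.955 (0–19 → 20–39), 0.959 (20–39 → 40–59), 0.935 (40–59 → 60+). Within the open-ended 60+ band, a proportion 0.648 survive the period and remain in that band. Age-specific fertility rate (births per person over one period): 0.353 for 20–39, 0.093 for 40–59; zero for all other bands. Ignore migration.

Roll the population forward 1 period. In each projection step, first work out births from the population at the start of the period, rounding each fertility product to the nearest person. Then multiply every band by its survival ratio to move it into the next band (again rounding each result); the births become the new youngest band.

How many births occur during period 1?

Period 1:
Births: 5650 × 0.353 = 1994 ; 4400 × 0.093 = 409 ⇒ total 2403
20–39: 1450 × 0.955 = 1385
40–59: 5650 × 0.959 = 5418
60+: 4400 × 0.935 + 8900 × 0.648 = 4114 + 5767 = 9881
Giving 2403 / 1385 / 5418 / 9881.

2403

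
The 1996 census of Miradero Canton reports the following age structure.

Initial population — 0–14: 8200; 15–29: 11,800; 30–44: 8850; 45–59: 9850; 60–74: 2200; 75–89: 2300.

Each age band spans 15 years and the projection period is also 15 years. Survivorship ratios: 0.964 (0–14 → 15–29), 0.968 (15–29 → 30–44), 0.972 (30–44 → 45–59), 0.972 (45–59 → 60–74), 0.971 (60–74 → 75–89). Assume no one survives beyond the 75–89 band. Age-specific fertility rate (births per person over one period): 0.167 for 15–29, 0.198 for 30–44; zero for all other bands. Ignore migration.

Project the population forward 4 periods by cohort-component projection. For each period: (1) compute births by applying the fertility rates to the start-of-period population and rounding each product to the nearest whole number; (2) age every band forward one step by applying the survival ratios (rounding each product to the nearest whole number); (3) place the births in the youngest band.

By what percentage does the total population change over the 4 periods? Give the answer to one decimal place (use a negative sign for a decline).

-35.8

(Groups numbered youngest = 1 to oldest = 6.)
Period 1:
Births: 11800 × 0.167 = 1971, 8850 × 0.198 = 1752 ⇒ total 3723
Group 2: 8200 × 0.964 = 7905
Group 3: 11800 × 0.968 = 11422
Group 4: 8850 × 0.972 = 8602
Group 5: 9850 × 0.972 = 9574
Group 6: 2200 × 0.971 = 2136
Giving 3723 / 7905 / 11422 / 8602 / 9574 / 2136.
Period 2:
Births: 7905 × 0.167 = 1320, 11422 × 0.198 = 2262 ⇒ total 3582
Group 2: 3723 × 0.964 = 3589
Group 3: 7905 × 0.968 = 7652
Group 4: 11422 × 0.972 = 11102
Group 5: 8602 × 0.972 = 8361
Group 6: 9574 × 0.971 = 9296
Giving 3582 / 3589 / 7652 / 11102 / 8361 / 9296.
Period 3:
Births: 3589 × 0.167 = 599, 7652 × 0.198 = 1515 ⇒ total 2114
Group 2: 3582 × 0.964 = 3453
Group 3: 3589 × 0.968 = 3474
Group 4: 7652 × 0.972 = 7438
Group 5: 11102 × 0.972 = 10791
Group 6: 8361 × 0.971 = 8119
Giving 2114 / 3453 / 3474 / 7438 / 10791 / 8119.
Period 4:
Births: 3453 × 0.167 = 577, 3474 × 0.198 = 688 ⇒ total 1265
Group 2: 2114 × 0.964 = 2038
Group 3: 3453 × 0.968 = 3343
Group 4: 3474 × 0.972 = 3377
Group 5: 7438 × 0.972 = 7230
Group 6: 10791 × 0.971 = 10478
Giving 1265 / 2038 / 3343 / 3377 / 7230 / 10478.
Total: 43200 → 27731; change = -15469; percentage change = -35.8%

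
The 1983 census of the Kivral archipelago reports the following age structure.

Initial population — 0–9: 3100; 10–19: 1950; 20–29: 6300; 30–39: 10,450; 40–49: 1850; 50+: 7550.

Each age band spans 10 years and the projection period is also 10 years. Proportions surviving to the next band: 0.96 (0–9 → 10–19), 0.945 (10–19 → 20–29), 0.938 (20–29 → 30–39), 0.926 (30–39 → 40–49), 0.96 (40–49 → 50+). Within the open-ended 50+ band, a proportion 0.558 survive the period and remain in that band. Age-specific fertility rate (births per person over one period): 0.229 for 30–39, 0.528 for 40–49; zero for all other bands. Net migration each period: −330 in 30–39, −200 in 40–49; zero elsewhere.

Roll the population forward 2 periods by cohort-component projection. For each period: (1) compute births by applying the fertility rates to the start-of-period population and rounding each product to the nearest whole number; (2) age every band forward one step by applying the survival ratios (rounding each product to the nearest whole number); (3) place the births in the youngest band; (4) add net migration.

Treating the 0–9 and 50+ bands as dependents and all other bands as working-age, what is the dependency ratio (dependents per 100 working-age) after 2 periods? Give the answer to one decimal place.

150.8

— Period 1 —
Births: 10450 × 0.229 = 2393, 1850 × 0.528 = 977 — total 3370
10–19: 3100 × 0.96 = 2976
20–29: 1950 × 0.945 = 1843
30–39: 6300 × 0.938 = 5909
40–49: 10450 × 0.926 = 9677
50+: 1850 × 0.96 + 7550 × 0.558 = 1776 + 4213 = 5989
Net migration: 30–39 − 330 → 5579; 40–49 − 200 → 9477
Giving 3370 / 2976 / 1843 / 5579 / 9477 / 5989.
— Period 2 —
Births: 5579 × 0.229 = 1278, 9477 × 0.528 = 5004 — total 6282
10–19: 3370 × 0.96 = 3235
20–29: 2976 × 0.945 = 2812
30–39: 1843 × 0.938 = 1729
40–49: 5579 × 0.926 = 5166
50+: 9477 × 0.96 + 5989 × 0.558 = 9098 + 3342 = 12440
Net migration: 30–39 − 330 → 1399; 40–49 − 200 → 4966
Giving 6282 / 3235 / 2812 / 1399 / 4966 / 12440.
Dependents (band 0–9 + band 50+) = 6282 + 12440 = 18722; working-age = 12412; ratio = 18722/12412 × 100 = 150.8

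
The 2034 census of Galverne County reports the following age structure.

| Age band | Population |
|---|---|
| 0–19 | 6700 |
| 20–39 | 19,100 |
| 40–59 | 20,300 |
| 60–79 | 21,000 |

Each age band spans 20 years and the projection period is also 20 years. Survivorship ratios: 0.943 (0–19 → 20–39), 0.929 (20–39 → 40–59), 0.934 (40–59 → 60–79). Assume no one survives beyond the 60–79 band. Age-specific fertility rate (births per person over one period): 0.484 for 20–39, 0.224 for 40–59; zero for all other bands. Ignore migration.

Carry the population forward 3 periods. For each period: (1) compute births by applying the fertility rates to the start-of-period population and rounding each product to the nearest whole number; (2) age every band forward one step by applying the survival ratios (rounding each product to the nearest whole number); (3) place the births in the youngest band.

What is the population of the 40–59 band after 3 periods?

12082

After projecting period 1:
Births: 19100 × 0.484 = 9244  |  20300 × 0.224 = 4547 ⇒ total 13791
20–39: 6700 × 0.943 = 6318
40–59: 19100 × 0.929 = 17744
60–79: 20300 × 0.934 = 18960
→ [13791, 6318, 17744, 18960]
After projecting period 2:
Births: 6318 × 0.484 = 3058  |  17744 × 0.224 = 3975 ⇒ total 7033
20–39: 13791 × 0.943 = 13005
40–59: 6318 × 0.929 = 5869
60–79: 17744 × 0.934 = 16573
→ [7033, 13005, 5869, 16573]
After projecting period 3:
Births: 13005 × 0.484 = 6294  |  5869 × 0.224 = 1315 ⇒ total 7609
20–39: 7033 × 0.943 = 6632
40–59: 13005 × 0.929 = 12082
60–79: 5869 × 0.934 = 5482
→ [7609, 6632, 12082, 5482]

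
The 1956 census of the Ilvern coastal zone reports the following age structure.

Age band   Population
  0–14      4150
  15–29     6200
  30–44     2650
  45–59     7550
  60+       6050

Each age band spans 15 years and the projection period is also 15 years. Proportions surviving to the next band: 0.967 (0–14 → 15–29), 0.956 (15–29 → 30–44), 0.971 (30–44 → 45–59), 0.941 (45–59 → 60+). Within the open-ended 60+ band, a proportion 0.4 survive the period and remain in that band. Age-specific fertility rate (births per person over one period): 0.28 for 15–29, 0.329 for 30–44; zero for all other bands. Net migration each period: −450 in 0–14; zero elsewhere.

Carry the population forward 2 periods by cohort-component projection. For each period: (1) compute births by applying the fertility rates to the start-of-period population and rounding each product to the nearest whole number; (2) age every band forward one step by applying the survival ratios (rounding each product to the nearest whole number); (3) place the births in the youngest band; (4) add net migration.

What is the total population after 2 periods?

20533

Let band 1 be 0–14 through band 5 = 60+.
— Period 1 —
Births: 6200 × 0.28 = 1736  |  2650 × 0.329 = 872 ⇒ total 2608
Band 2: 4150 × 0.967 = 4013
Band 3: 6200 × 0.956 = 5927
Band 4: 2650 × 0.971 = 2573
Band 5: 7550 × 0.941 + 6050 × 0.4 = 7105 + 2420 = 9525
Net migration: Band 1 − 450 → 2158
End of period: [2158, 4013, 5927, 2573, 9525]
— Period 2 —
Births: 4013 × 0.28 = 1124  |  5927 × 0.329 = 1950 ⇒ total 3074
Band 2: 2158 × 0.967 = 2087
Band 3: 4013 × 0.956 = 3836
Band 4: 5927 × 0.971 = 5755
Band 5: 2573 × 0.941 + 9525 × 0.4 = 2421 + 3810 = 6231
Net migration: Band 1 − 450 → 2624
End of period: [2624, 2087, 3836, 5755, 6231]
Total after period 2: 2624 + 2087 + 3836 + 5755 + 6231 = 20533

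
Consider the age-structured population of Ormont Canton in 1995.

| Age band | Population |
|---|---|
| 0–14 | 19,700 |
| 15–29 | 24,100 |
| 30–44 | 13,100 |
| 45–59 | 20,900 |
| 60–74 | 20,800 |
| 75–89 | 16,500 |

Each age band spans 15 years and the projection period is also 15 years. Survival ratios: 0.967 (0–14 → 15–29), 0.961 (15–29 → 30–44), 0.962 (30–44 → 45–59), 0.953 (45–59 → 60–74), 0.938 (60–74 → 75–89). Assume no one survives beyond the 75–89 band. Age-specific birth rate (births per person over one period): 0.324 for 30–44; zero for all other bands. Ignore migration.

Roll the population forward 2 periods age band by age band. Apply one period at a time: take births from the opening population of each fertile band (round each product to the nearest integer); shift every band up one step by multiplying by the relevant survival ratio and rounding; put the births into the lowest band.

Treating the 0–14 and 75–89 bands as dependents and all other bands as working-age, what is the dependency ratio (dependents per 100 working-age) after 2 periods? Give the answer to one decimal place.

(Bands numbered youngest = 1 to oldest = 6.)
— Period 1 —
Births: 13100 * 0.324 = 4244
Band 2: 19700 * 0.967 = 19050
Band 3: 24100 * 0.961 = 23160
Band 4: 13100 * 0.962 = 12602
Band 5: 20900 * 0.953 = 19918
Band 6: 20800 * 0.938 = 19510
Population now: 0–14=4244, 15–29=19050, 30–44=23160, 45–59=12602, 60–74=19918, 75–89=19510
— Period 2 —
Births: 23160 * 0.324 = 7504
Band 2: 4244 * 0.967 = 4104
Band 3: 19050 * 0.961 = 18307
Band 4: 23160 * 0.962 = 22280
Band 5: 12602 * 0.953 = 12010
Band 6: 19918 * 0.938 = 18683
Population now: 0–14=7504, 15–29=4104, 30–44=18307, 45–59=22280, 60–74=12010, 75–89=18683
Dependents (band 0–14 + band 75–89) = 7504 + 18683 = 26187; working-age = 56701; ratio = 26187/56701 × 100 = 46.2

46.2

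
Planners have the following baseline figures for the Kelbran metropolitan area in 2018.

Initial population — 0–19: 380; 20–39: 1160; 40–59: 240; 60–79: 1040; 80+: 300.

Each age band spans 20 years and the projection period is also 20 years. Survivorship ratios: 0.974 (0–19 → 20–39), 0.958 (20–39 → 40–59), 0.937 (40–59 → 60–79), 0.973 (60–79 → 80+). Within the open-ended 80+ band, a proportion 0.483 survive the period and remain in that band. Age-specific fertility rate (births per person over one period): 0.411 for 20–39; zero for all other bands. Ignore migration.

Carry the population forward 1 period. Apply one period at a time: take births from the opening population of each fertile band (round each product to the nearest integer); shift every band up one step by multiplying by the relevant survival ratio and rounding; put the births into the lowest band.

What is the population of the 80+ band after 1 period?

1157

Let band 1 be 0–19 through band 5 = 80+.
Period 1:
Births: 1160 * 0.411 = 477
Band 2: 380 * 0.974 = 370
Band 3: 1160 * 0.958 = 1111
Band 4: 240 * 0.937 = 225
Band 5: 1040 * 0.973 + 300 * 0.483 = 1012 + 145 = 1157
→ [477, 370, 1111, 225, 1157]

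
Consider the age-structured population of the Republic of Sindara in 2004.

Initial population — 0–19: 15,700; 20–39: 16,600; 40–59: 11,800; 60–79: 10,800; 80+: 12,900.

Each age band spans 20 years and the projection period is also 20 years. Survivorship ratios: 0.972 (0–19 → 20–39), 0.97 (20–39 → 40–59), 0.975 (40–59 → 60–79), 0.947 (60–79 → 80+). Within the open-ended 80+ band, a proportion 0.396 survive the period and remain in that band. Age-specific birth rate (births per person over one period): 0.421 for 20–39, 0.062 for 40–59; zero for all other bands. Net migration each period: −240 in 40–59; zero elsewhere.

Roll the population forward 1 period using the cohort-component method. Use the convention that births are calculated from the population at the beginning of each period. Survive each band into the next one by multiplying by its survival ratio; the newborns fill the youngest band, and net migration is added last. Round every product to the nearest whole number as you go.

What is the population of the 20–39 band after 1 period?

Call the bands 1 to 5, youngest first.
Period 1:
Births: 16600 × 0.421 = 6989  |  11800 × 0.062 = 732 → total 7721
Band 2: 15700 × 0.972 = 15260
Band 3: 16600 × 0.97 = 16102
Band 4: 11800 × 0.975 = 11505
Band 5: 10800 × 0.947 + 12900 × 0.396 = 10228 + 5108 = 15336
Net migration: Band 3 − 240 → 15862
Giving 7721 / 15260 / 15862 / 11505 / 15336.

15260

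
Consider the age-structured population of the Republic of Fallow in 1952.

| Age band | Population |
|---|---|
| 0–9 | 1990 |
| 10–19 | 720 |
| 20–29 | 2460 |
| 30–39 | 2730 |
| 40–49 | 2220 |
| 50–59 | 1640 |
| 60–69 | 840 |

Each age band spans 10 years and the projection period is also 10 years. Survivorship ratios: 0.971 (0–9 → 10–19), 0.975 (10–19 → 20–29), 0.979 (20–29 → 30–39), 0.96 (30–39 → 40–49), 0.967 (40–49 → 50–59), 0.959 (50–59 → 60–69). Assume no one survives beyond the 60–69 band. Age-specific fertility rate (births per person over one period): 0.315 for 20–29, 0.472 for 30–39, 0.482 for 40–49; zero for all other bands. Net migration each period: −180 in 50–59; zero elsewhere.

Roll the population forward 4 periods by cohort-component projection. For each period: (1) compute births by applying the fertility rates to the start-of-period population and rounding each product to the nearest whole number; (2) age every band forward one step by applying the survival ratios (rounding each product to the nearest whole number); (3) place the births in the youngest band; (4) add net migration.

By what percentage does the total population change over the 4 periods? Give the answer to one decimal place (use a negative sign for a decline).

(Bands numbered youngest = 1 to oldest = 7.)
Period 1:
Births: 2460 * 0.315 = 775, 2730 * 0.472 = 1289, 2220 * 0.482 = 1070 — total 3134
Band 2: 1990 * 0.971 = 1932
Band 3: 720 * 0.975 = 702
Band 4: 2460 * 0.979 = 2408
Band 5: 2730 * 0.96 = 2621
Band 6: 2220 * 0.967 = 2147
Band 7: 1640 * 0.959 = 1573
Net migration: Band 6 − 180 → 1967
Population now: 0–9=3134, 10–19=1932, 20–29=702, 30–39=2408, 40–49=2621, 50–59=1967, 60–69=1573
Period 2:
Births: 702 * 0.315 = 221, 2408 * 0.472 = 1137, 2621 * 0.482 = 1263 — total 2621
Band 2: 3134 * 0.971 = 3043
Band 3: 1932 * 0.975 = 1884
Band 4: 702 * 0.979 = 687
Band 5: 2408 * 0.96 = 2312
Band 6: 2621 * 0.967 = 2535
Band 7: 1967 * 0.959 = 1886
Net migration: Band 6 − 180 → 2355
Population now: 0–9=2621, 10–19=3043, 20–29=1884, 30–39=687, 40–49=2312, 50–59=2355, 60–69=1886
Period 3:
Births: 1884 * 0.315 = 593, 687 * 0.472 = 324, 2312 * 0.482 = 1114 — total 2031
Band 2: 2621 * 0.971 = 2545
Band 3: 3043 * 0.975 = 2967
Band 4: 1884 * 0.979 = 1844
Band 5: 687 * 0.96 = 660
Band 6: 2312 * 0.967 = 2236
Band 7: 2355 * 0.959 = 2258
Net migration: Band 6 − 180 → 2056
Population now: 0–9=2031, 10–19=2545, 20–29=2967, 30–39=1844, 40–49=660, 50–59=2056, 60–69=2258
Period 4:
Births: 2967 * 0.315 = 935, 1844 * 0.472 = 870, 660 * 0.482 = 318 — total 2123
Band 2: 2031 * 0.971 = 1972
Band 3: 2545 * 0.975 = 2481
Band 4: 2967 * 0.979 = 2905
Band 5: 1844 * 0.96 = 1770
Band 6: 660 * 0.967 = 638
Band 7: 2056 * 0.959 = 1972
Net migration: Band 6 − 180 → 458
Population now: 0–9=2123, 10–19=1972, 20–29=2481, 30–39=2905, 40–49=1770, 50–59=458, 60–69=1972
Total: 12600 → 13681; change = 1081; percentage change = 8.6%

8.6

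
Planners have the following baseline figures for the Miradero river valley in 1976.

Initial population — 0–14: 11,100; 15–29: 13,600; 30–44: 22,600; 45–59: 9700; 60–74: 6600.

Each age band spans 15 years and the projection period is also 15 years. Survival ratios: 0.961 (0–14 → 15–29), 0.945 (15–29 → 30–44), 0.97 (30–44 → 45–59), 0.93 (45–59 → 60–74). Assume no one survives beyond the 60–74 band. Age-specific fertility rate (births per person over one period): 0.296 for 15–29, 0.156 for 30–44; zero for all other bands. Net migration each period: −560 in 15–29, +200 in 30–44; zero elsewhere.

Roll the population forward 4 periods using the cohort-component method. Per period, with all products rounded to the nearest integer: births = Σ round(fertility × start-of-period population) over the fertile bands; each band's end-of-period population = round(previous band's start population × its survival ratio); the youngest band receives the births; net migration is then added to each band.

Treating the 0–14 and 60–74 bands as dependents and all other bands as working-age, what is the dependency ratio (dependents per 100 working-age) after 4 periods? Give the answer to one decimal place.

82.8

After projecting period 1:
Births: 13600 * 0.296 = 4026  |  22600 * 0.156 = 3526 ⇒ total 7552
15–29: 11100 * 0.961 = 10667
30–44: 13600 * 0.945 = 12852
45–59: 22600 * 0.97 = 21922
60–74: 9700 * 0.93 = 9021
Net migration: 15–29 − 560 → 10107; 30–44 + 200 → 13052
End of period: [7552, 10107, 13052, 21922, 9021]
After projecting period 2:
Births: 10107 * 0.296 = 2992  |  13052 * 0.156 = 2036 ⇒ total 5028
15–29: 7552 * 0.961 = 7257
30–44: 10107 * 0.945 = 9551
45–59: 13052 * 0.97 = 12660
60–74: 21922 * 0.93 = 20387
Net migration: 15–29 − 560 → 6697; 30–44 + 200 → 9751
End of period: [5028, 6697, 9751, 12660, 20387]
After projecting period 3:
Births: 6697 * 0.296 = 1982  |  9751 * 0.156 = 1521 ⇒ total 3503
15–29: 5028 * 0.961 = 4832
30–44: 6697 * 0.945 = 6329
45–59: 9751 * 0.97 = 9458
60–74: 12660 * 0.93 = 11774
Net migration: 15–29 − 560 → 4272; 30–44 + 200 → 6529
End of period: [3503, 4272, 6529, 9458, 11774]
After projecting period 4:
Births: 4272 * 0.296 = 1265  |  6529 * 0.156 = 1019 ⇒ total 2284
15–29: 3503 * 0.961 = 3366
30–44: 4272 * 0.945 = 4037
45–59: 6529 * 0.97 = 6333
60–74: 9458 * 0.93 = 8796
Net migration: 15–29 − 560 → 2806; 30–44 + 200 → 4237
End of period: [2284, 2806, 4237, 6333, 8796]
Dependents (band 0–14 + band 60–74) = 2284 + 8796 = 11080; working-age = 13376; ratio = 11080/13376 × 100 = 82.8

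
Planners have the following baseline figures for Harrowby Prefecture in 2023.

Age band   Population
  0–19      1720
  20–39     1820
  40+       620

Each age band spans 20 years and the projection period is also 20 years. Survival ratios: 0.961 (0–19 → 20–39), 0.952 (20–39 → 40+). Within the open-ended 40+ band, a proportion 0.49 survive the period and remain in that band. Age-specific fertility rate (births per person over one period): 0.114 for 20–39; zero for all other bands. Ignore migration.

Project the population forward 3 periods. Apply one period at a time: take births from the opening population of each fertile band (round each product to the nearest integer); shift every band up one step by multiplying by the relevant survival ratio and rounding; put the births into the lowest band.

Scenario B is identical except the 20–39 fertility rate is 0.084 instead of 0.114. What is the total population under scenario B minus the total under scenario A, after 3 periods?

-107

Period 1:
Births: 1820 × 0.114 = 207
20–39: 1720 × 0.961 = 1653
40+: 1820 × 0.952 + 620 × 0.49 = 1733 + 304 = 2037
End of period: [207, 1653, 2037]
Period 2:
Births: 1653 × 0.114 = 188
20–39: 207 × 0.961 = 199
40+: 1653 × 0.952 + 2037 × 0.49 = 1574 + 998 = 2572
End of period: [188, 199, 2572]
Period 3:
Births: 199 × 0.114 = 23
20–39: 188 × 0.961 = 181
40+: 199 × 0.952 + 2572 × 0.49 = 189 + 1260 = 1449
End of period: [23, 181, 1449]
Scenario A total after 3 periods: 1653
Scenario B projection —
Period 1:
Births: 1820 × 0.084 = 153
20–39: 1720 × 0.961 = 1653
40+: 1820 × 0.952 + 620 × 0.49 = 1733 + 304 = 2037
End of period: [153, 1653, 2037]
Period 2:
Births: 1653 × 0.084 = 139
20–39: 153 × 0.961 = 147
40+: 1653 × 0.952 + 2037 × 0.49 = 1574 + 998 = 2572
End of period: [139, 147, 2572]
Period 3:
Births: 147 × 0.084 = 12
20–39: 139 × 0.961 = 134
40+: 147 × 0.952 + 2572 × 0.49 = 140 + 1260 = 1400
End of period: [12, 134, 1400]
Scenario B total after 3 periods: 1546
Difference B − A = 1546 − 1653 = -107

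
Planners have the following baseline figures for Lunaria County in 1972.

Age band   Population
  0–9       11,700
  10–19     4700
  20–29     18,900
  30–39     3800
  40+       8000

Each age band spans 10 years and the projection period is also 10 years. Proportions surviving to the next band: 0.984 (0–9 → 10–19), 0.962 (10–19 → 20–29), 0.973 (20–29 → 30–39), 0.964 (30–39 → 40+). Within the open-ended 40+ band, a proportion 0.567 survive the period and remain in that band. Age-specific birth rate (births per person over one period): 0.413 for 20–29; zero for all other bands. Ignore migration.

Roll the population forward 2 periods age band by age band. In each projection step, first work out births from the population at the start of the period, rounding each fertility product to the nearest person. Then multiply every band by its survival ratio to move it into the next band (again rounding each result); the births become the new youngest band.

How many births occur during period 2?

Call the bands 1 to 5, youngest first.
After projecting period 1:
Births: 18900 × 0.413 = 7806
Band 2: 11700 × 0.984 = 11513
Band 3: 4700 × 0.962 = 4521
Band 4: 18900 × 0.973 = 18390
Band 5: 3800 × 0.964 + 8000 × 0.567 = 3663 + 4536 = 8199
End of period: [7806, 11513, 4521, 18390, 8199]
After projecting period 2:
Births: 4521 × 0.413 = 1867
Band 2: 7806 × 0.984 = 7681
Band 3: 11513 × 0.962 = 11076
Band 4: 4521 × 0.973 = 4399
Band 5: 18390 × 0.964 + 8199 × 0.567 = 17728 + 4649 = 22377
End of period: [1867, 7681, 11076, 4399, 22377]

1867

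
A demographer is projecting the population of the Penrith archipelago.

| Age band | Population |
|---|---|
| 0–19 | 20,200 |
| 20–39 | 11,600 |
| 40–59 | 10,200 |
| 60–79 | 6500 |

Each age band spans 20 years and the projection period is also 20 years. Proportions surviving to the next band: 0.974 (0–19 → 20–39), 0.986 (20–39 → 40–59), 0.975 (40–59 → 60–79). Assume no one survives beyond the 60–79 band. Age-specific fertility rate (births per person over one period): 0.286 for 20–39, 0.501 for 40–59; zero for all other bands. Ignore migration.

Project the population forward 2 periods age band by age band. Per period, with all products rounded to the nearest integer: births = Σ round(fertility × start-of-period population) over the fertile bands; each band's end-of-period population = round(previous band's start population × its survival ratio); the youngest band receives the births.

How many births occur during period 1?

Call the groups 1 to 4, youngest first.
Period 1:
Births: 11600 × 0.286 = 3318  |  10200 × 0.501 = 5110 ⇒ total 8428
Group 2: 20200 × 0.974 = 19675
Group 3: 11600 × 0.986 = 11438
Group 4: 10200 × 0.975 = 9945
End of period: [8428, 19675, 11438, 9945]

8428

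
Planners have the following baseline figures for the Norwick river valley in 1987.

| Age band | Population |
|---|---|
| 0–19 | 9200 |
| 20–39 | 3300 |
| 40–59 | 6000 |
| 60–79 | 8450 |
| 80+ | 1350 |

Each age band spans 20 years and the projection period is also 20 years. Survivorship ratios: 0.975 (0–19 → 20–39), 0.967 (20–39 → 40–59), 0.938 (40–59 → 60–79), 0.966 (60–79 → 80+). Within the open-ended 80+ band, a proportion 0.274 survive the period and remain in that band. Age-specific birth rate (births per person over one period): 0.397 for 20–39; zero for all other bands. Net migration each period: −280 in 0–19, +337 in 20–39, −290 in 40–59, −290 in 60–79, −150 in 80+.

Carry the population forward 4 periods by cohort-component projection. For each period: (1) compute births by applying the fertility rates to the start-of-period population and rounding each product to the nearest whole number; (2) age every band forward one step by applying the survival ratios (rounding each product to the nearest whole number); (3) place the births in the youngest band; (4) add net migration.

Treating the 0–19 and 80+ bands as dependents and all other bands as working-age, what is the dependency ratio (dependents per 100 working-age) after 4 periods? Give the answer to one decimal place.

— Period 1 —
Births: 3300 × 0.397 = 1310
20–39: 9200 × 0.975 = 8970
40–59: 3300 × 0.967 = 3191
60–79: 6000 × 0.938 = 5628
80+: 8450 × 0.966 + 1350 × 0.274 = 8163 + 370 = 8533
Net migration: 0–19 − 280 → 1030; 20–39 + 337 → 9307; 40–59 − 290 → 2901; 60–79 − 290 → 5338; 80+ − 150 → 8383
Giving 1030 / 9307 / 2901 / 5338 / 8383.
— Period 2 —
Births: 9307 × 0.397 = 3695
20–39: 1030 × 0.975 = 1004
40–59: 9307 × 0.967 = 9000
60–79: 2901 × 0.938 = 2721
80+: 5338 × 0.966 + 8383 × 0.274 = 5157 + 2297 = 7454
Net migration: 0–19 − 280 → 3415; 20–39 + 337 → 1341; 40–59 − 290 → 8710; 60–79 − 290 → 2431; 80+ − 150 → 7304
Giving 3415 / 1341 / 8710 / 2431 / 7304.
— Period 3 —
Births: 1341 × 0.397 = 532
20–39: 3415 × 0.975 = 3330
40–59: 1341 × 0.967 = 1297
60–79: 8710 × 0.938 = 8170
80+: 2431 × 0.966 + 7304 × 0.274 = 2348 + 2001 = 4349
Net migration: 0–19 − 280 → 252; 20–39 + 337 → 3667; 40–59 − 290 → 1007; 60–79 − 290 → 7880; 80+ − 150 → 4199
Giving 252 / 3667 / 1007 / 7880 / 4199.
— Period 4 —
Births: 3667 × 0.397 = 1456
20–39: 252 × 0.975 = 246
40–59: 3667 × 0.967 = 3546
60–79: 1007 × 0.938 = 945
80+: 7880 × 0.966 + 4199 × 0.274 = 7612 + 1151 = 8763
Net migration: 0–19 − 280 → 1176; 20–39 + 337 → 583; 40–59 − 290 → 3256; 60–79 − 290 → 655; 80+ − 150 → 8613
Giving 1176 / 583 / 3256 / 655 / 8613.
Dependents (band 0–19 + band 80+) = 1176 + 8613 = 9789; working-age = 4494; ratio = 9789/4494 × 100 = 217.8

217.8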